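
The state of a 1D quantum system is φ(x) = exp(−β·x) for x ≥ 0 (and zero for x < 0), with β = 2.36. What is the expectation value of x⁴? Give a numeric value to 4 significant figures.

⟨x⁴⟩ = ∫ x⁴·|φ|² dx / ∫|φ|² dx (integrals over the domain).
Every integrand reduces to terms xʲ·e^(−2βx) on [0, ∞); use ∫₀^∞ xʲ·e^(−2βx) dx = j!/(2β)^(j+1).
State is unnormalized: ∫|φ|² dx = 0.21186, and ∫φ*·x⁴·φ dx = 0.010245, so ⟨x⁴⟩ = 0.010245 / 0.21186.
⟨x⁴⟩ = 0.048355.

0.04836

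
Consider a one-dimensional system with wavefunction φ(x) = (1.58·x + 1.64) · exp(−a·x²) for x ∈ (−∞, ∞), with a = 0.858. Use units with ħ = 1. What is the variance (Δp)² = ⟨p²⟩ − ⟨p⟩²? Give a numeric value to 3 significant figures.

Compute ⟨p⟩ and ⟨p²⟩ separately; (Δp)² = ⟨p²⟩ − ⟨p⟩².
Expand each integrand as polynomial × e^(−2ax²) and use ∫x^(2j)·e^(−2ax²) dx = (2j−1)!!/(4a)^j · √(π/(2a)), odd powers → 0; here √(π/(2a)) = 1.3531. Differentiate with the product rule, d/dx e^(−ax²) = −2ax·e^(−ax²).
Normalization: ∫|φ|² dx = 4.6234.
⟨p⟩ = 0.0000 and ⟨p²⟩ = 1.2233.
(Δp)² = 1.2233 − (0.0000)² = 1.2233.

1.22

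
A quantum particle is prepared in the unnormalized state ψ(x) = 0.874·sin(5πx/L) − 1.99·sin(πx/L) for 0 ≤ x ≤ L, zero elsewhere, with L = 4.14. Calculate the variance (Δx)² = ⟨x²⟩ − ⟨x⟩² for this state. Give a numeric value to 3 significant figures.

Compute ⟨x⟩ and ⟨x²⟩ separately, then (Δx)² = ⟨x²⟩ − ⟨x⟩².
On 0 ≤ x ≤ L (j ≠ l): ∫sin²(jπx/L) dx = L/2, ∫sin(jπx/L)·sin(lπx/L) dx = 0; diagonal moments ∫x·sin²(jπx/L) dx = L²/4, ∫x²·sin²(jπx/L) dx = L³·(1/6 − 1/(4j²π²)); cross terms ∫x·sin(jπx/L)·sin(lπx/L) dx = 0 for j + l even and −4jlL²/(π²(j² − l²)²) for j + l odd, ∫x²·sin(jπx/L)·sin(lπx/L) dx = (−1)^(j+l)·4jlL³/(π²(j² − l²)²); higher powers the same way via product-to-sum and parts.
Normalization: ∫|ψ|² dx = 9.7786.
⟨x⟩ = 2.0700 and ⟨x²⟩ = 4.8909.
(Δx)² = 4.8909 − (2.0700)² = 0.60599.

0.606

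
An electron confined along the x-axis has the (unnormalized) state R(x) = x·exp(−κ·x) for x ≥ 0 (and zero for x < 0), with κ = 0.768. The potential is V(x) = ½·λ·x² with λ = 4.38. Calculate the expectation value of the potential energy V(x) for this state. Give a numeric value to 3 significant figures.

11.1

⟨V⟩ = ∫ V(x)·|R|² dx / ∫|R|² dx.
Every integrand reduces to terms xʲ·e^(−2κx) on [0, ∞); use ∫₀^∞ xʲ·e^(−2κx) dx = j!/(2κ)^(j+1).
State is unnormalized: ∫|R|² dx = 0.55189, and ∫R*·V(x)·R dx = 6.1475, so ⟨V⟩ = 6.1475 / 0.55189.
⟨V⟩ = 11.139.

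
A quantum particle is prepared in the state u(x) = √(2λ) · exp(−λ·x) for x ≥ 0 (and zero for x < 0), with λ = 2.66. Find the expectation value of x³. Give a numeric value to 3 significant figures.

⟨x³⟩ = ∫ x³·|u|² dx (integrals over the domain).
Every integrand reduces to terms xʲ·e^(−2λx) on [0, ∞); use ∫₀^∞ xʲ·e^(−2λx) dx = j!/(2λ)^(j+1).
⟨x³⟩ = 0.039849.

0.0398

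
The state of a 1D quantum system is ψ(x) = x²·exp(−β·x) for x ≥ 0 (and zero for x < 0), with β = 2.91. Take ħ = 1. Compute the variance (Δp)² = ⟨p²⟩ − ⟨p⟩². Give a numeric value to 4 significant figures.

2.823

Compute ⟨p⟩ and ⟨p²⟩ separately; (Δp)² = ⟨p²⟩ − ⟨p⟩².
Differentiate x²·exp(−β·x) with the product rule; every integrand then reduces to terms xʲ·e^(−2βx) on [0, ∞), with ∫₀^∞ xʲ·e^(−2βx) dx = j!/(2β)^(j+1).
Normalization: ∫|ψ|² dx = 0.0035942.
⟨p⟩ = 0.0000 and ⟨p²⟩ = 2.8227.
(Δp)² = 2.8227 − (0.0000)² = 2.8227.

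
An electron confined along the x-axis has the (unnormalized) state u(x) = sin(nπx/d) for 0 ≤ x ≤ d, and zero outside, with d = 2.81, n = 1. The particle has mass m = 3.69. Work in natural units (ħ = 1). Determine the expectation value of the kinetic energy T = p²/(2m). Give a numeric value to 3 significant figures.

0.169

T = −(ħ²/2m) d²/dx², so ⟨T⟩ = −(ħ²/2m) ∫ u*·u'' dx / ∫|u|² dx; with m = 3.69.
d/dx sin(nπx/d) = (nπ/d)·cos(nπx/d) and d²/dx² sin(nπx/d) = −(nπ/d)²·sin(nπx/d); on 0 ≤ x ≤ d, ∫sin²(nπx/d) dx = d/2 and ∫sin(nπx/d)·cos(nπx/d) dx = 0.
State is unnormalized: ∫|u|² dx = 1.4050, and ∫u*·(−ħ²/2m · u'') dx = 0.23796, so ⟨T⟩ = 0.23796 / 1.4050.
⟨T⟩ = 0.16937.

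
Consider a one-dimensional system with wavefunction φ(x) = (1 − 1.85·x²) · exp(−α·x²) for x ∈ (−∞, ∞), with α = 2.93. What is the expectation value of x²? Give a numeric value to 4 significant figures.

0.04796

⟨x²⟩ = ∫ x²·|φ|² dx / ∫|φ|² dx (integrals over the domain).
Expand each integrand as polynomial × e^(−2αx²) and use ∫x^(2j)·e^(−2αx²) dx = (2j−1)!!/(4α)^j · √(π/(2α)), odd powers → 0; here √(π/(2α)) = 0.73219.
State is unnormalized: ∫|φ|² dx = 0.55577, and ∫φ*·x²·φ dx = 0.026654, so ⟨x²⟩ = 0.026654 / 0.55577.
⟨x²⟩ = 0.047959.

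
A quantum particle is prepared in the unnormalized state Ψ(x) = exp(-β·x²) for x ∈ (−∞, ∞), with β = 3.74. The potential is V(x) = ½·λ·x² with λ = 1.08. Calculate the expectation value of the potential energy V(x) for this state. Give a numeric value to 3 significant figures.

0.0361

⟨V⟩ = ∫ V(x)·|Ψ|² dx / ∫|Ψ|² dx.
Gaussian moments: ∫x^(2j)·e^(−2βx²) dx = (2j−1)!!/(4β)^j · √(π/(2β)), odd powers integrate to 0; here √(π/(2β)) = 0.64807.
State is unnormalized: ∫|Ψ|² dx = 0.64807, and ∫Ψ*·V(x)·Ψ dx = 0.023393, so ⟨V⟩ = 0.023393 / 0.64807.
⟨V⟩ = 0.036096.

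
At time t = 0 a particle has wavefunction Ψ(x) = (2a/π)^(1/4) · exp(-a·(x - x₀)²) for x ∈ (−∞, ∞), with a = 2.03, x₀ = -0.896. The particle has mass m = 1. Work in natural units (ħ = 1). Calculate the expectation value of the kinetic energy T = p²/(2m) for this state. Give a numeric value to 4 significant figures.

T = −(ħ²/2m) d²/dx², so ⟨T⟩ = −(ħ²/2m) ∫ Ψ*·Ψ'' dx; with m = 1.
Gaussian moments (u = x − x₀): ∫u^(2j)·e^(−2au²) du = (2j−1)!!/(4a)^j · √(π/(2a)), odd powers integrate to 0; here √(π/(2a)) = 0.87965. Derivatives: d/dx e^(−au²) = −2au·e^(−au²), d²/dx² e^(−au²) = (4a²u² − 2a)·e^(−au²).
⟨T⟩ = 1.0150.

1.015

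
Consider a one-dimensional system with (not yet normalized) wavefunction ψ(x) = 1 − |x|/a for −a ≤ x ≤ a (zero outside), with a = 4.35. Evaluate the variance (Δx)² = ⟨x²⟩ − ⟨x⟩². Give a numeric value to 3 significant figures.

1.89

Compute ⟨x⟩ and ⟨x²⟩ separately, then (Δx)² = ⟨x²⟩ − ⟨x⟩².
ψ is even, so ∫ over [−a, a] = 2∫₀ᵃ with ψ = 1 − x/a there: ∫₀ᵃ (1 − x/a)² dx = a/3, ∫₀ᵃ x²(1 − x/a)² dx = a³/30, ∫₀ᵃ x⁴(1 − x/a)² dx = a⁵/105.
Normalization: ∫|ψ|² dx = 2.9000.
⟨x⟩ = 0.0000 and ⟨x²⟩ = 1.8923.
(Δx)² = 1.8923 − (0.0000)² = 1.8923.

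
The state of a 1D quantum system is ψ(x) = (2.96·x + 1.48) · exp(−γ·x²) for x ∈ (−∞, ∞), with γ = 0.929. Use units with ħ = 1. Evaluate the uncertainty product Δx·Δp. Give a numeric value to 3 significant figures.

0.727

Δx = √(⟨x²⟩−⟨x⟩²), Δp = √(⟨p²⟩−⟨p⟩²).
Expand each integrand as polynomial × e^(−2γx²) and use ∫x^(2j)·e^(−2γx²) dx = (2j−1)!!/(4γ)^j · √(π/(2γ)), odd powers → 0; here √(π/(2γ)) = 1.3003. Differentiate with the product rule, d/dx e^(−γx²) = −2γx·e^(−γx²).
Normalization: ∫|ψ|² dx = 5.9141.
⟨x⟩ = 0.51840, ⟨x²⟩ = 0.54812 ⇒ Δx = 0.52856.
⟨p⟩ = 0.0000, ⟨p²⟩ = 1.8922 ⇒ Δp = 1.3756.
Δx·Δp = 0.72707.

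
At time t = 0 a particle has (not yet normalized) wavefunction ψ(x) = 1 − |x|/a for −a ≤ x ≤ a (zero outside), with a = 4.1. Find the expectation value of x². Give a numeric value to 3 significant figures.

⟨x²⟩ = ∫ x²·|ψ|² dx / ∫|ψ|² dx (integrals over the domain).
ψ is even, so ∫ over [−a, a] = 2∫₀ᵃ with ψ = 1 − x/a there: ∫₀ᵃ (1 − x/a)² dx = a/3, ∫₀ᵃ x²(1 − x/a)² dx = a³/30, ∫₀ᵃ x⁴(1 − x/a)² dx = a⁵/105.
State is unnormalized: ∫|ψ|² dx = 2.7333, and ∫ψ*·x²·ψ dx = 4.5947, so ⟨x²⟩ = 4.5947 / 2.7333.
⟨x²⟩ = 1.6810.

1.68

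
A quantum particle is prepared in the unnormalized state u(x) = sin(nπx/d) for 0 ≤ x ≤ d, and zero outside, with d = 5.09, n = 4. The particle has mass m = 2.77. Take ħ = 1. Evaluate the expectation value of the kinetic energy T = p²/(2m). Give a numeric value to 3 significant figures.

T = −(ħ²/2m) d²/dx², so ⟨T⟩ = −(ħ²/2m) ∫ u*·u'' dx / ∫|u|² dx; with m = 2.77.
d/dx sin(nπx/d) = (nπ/d)·cos(nπx/d) and d²/dx² sin(nπx/d) = −(nπ/d)²·sin(nπx/d); on 0 ≤ x ≤ d, ∫sin²(nπx/d) dx = d/2 and ∫sin(nπx/d)·cos(nπx/d) dx = 0.
State is unnormalized: ∫|u|² dx = 2.5450, and ∫u*·(−ħ²/2m · u'') dx = 2.8000, so ⟨T⟩ = 2.8000 / 2.5450.
⟨T⟩ = 1.1002.

1.10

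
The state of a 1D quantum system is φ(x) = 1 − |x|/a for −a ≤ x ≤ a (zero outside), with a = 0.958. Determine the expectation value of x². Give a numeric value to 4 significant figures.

0.09178

⟨x²⟩ = ∫ x²·|φ|² dx / ∫|φ|² dx (integrals over the domain).
φ is even, so ∫ over [−a, a] = 2∫₀ᵃ with φ = 1 − x/a there: ∫₀ᵃ (1 − x/a)² dx = a/3, ∫₀ᵃ x²(1 − x/a)² dx = a³/30, ∫₀ᵃ x⁴(1 − x/a)² dx = a⁵/105.
State is unnormalized: ∫|φ|² dx = 0.63867, and ∫φ*·x²·φ dx = 0.058615, so ⟨x²⟩ = 0.058615 / 0.63867.
⟨x²⟩ = 0.091776.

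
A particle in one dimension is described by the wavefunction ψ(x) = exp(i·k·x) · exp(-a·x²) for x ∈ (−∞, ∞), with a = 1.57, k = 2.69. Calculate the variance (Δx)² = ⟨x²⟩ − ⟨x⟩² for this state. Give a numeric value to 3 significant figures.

0.159

Compute ⟨x⟩ and ⟨x²⟩ separately, then (Δx)² = ⟨x²⟩ − ⟨x⟩².
Gaussian moments: ∫x^(2j)·e^(−2ax²) dx = (2j−1)!!/(4a)^j · √(π/(2a)), odd powers integrate to 0; here √(π/(2a)) = 1.0003.
Normalization: ∫|ψ|² dx = 1.0003.
⟨x⟩ = 0.0000 and ⟨x²⟩ = 0.15924.
(Δx)² = 0.15924 − (0.0000)² = 0.15924.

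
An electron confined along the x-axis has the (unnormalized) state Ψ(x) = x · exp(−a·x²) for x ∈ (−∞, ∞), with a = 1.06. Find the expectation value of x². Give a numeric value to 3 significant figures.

0.708

⟨x²⟩ = ∫ x²·|Ψ|² dx / ∫|Ψ|² dx (integrals over the domain).
Expand each integrand as polynomial × e^(−2ax²) and use ∫x^(2j)·e^(−2ax²) dx = (2j−1)!!/(4a)^j · √(π/(2a)), odd powers → 0; here √(π/(2a)) = 1.2173.
State is unnormalized: ∫|Ψ|² dx = 0.28711, and ∫Ψ*·x²·Ψ dx = 0.20314, so ⟨x²⟩ = 0.20314 / 0.28711.
⟨x²⟩ = 0.70755.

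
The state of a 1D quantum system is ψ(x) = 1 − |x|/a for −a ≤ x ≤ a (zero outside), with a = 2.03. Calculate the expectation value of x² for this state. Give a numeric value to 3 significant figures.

⟨x²⟩ = ∫ x²·|ψ|² dx / ∫|ψ|² dx (integrals over the domain).
ψ is even, so ∫ over [−a, a] = 2∫₀ᵃ with ψ = 1 − x/a there: ∫₀ᵃ (1 − x/a)² dx = a/3, ∫₀ᵃ x²(1 − x/a)² dx = a³/30, ∫₀ᵃ x⁴(1 − x/a)² dx = a⁵/105.
State is unnormalized: ∫|ψ|² dx = 1.3533, and ∫ψ*·x²·ψ dx = 0.55770, so ⟨x²⟩ = 0.55770 / 1.3533.
⟨x²⟩ = 0.41209.

0.412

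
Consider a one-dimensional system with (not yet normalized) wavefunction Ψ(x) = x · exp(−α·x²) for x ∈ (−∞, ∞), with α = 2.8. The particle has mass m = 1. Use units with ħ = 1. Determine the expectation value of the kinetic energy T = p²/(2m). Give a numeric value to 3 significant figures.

T = −(ħ²/2m) d²/dx², so ⟨T⟩ = −(ħ²/2m) ∫ Ψ*·Ψ'' dx / ∫|Ψ|² dx; with m = 1.
Expand each integrand as polynomial × e^(−2αx²) and use ∫x^(2j)·e^(−2αx²) dx = (2j−1)!!/(4α)^j · √(π/(2α)), odd powers → 0; here √(π/(2α)) = 0.74900. Differentiate with the product rule, d/dx e^(−αx²) = −2αx·e^(−αx²).
State is unnormalized: ∫|Ψ|² dx = 0.066875, and ∫Ψ*·(−ħ²/2m · Ψ'') dx = 0.28087, so ⟨T⟩ = 0.28087 / 0.066875.
⟨T⟩ = 4.2000.

4.20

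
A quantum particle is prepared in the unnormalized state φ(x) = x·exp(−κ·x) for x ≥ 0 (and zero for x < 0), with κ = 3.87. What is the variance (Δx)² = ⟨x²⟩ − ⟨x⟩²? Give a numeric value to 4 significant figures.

0.05008

Compute ⟨x⟩ and ⟨x²⟩ separately, then (Δx)² = ⟨x²⟩ − ⟨x⟩².
Every integrand reduces to terms xʲ·e^(−2κx) on [0, ∞); use ∫₀^∞ xʲ·e^(−2κx) dx = j!/(2κ)^(j+1).
Normalization: ∫|φ|² dx = 0.0043133.
⟨x⟩ = 0.38760 and ⟨x²⟩ = 0.20031.
(Δx)² = 0.20031 − (0.38760)² = 0.050077.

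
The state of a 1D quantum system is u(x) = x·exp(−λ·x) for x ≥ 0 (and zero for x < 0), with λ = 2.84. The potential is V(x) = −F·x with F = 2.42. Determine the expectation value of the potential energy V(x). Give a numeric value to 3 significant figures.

-1.28

⟨V⟩ = ∫ V(x)·|u|² dx / ∫|u|² dx.
Every integrand reduces to terms xʲ·e^(−2λx) on [0, ∞); use ∫₀^∞ xʲ·e^(−2λx) dx = j!/(2λ)^(j+1).
State is unnormalized: ∫|u|² dx = 0.010914, and ∫u*·V(x)·u dx = -0.013950, so ⟨V⟩ = -0.013950 / 0.010914.
⟨V⟩ = -1.2782.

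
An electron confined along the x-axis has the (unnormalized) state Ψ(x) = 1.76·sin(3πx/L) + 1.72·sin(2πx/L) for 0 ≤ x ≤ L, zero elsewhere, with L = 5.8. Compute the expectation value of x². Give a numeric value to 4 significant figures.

⟨x²⟩ = ∫ x²·|Ψ|² dx / ∫|Ψ|² dx (integrals over the domain).
On 0 ≤ x ≤ L (j ≠ l): ∫sin²(jπx/L) dx = L/2, ∫sin(jπx/L)·sin(lπx/L) dx = 0; diagonal moments ∫x·sin²(jπx/L) dx = L²/4, ∫x²·sin²(jπx/L) dx = L³·(1/6 − 1/(4j²π²)); cross terms ∫x·sin(jπx/L)·sin(lπx/L) dx = 0 for j + l even and −4jlL²/(π²(j² − l²)²) for j + l odd, ∫x²·sin(jπx/L)·sin(lπx/L) dx = (−1)^(j+l)·4jlL³/(π²(j² − l²)²); higher powers the same way via product-to-sum and parts.
State is unnormalized: ∫|Ψ|² dx = 17.562, and ∫Ψ*·x²·Ψ dx = 76.675, so ⟨x²⟩ = 76.675 / 17.562.
⟨x²⟩ = 4.3659.

4.366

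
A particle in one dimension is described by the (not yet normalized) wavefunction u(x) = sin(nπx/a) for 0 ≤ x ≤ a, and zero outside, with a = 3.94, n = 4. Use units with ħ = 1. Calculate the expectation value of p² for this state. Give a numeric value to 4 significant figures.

10.17

p² u = −ħ² d²u/dx²; ⟨p²⟩ = −ħ² ∫ u*·u'' dx / ∫|u|² dx.
d/dx sin(nπx/a) = (nπ/a)·cos(nπx/a) and d²/dx² sin(nπx/a) = −(nπ/a)²·sin(nπx/a); on 0 ≤ x ≤ a, ∫sin²(nπx/a) dx = a/2 and ∫sin(nπx/a)·cos(nπx/a) dx = 0.
State is unnormalized: ∫|u|² dx = 1.9700, and ∫u*·(−ħ² u'') dx = 20.040, so ⟨p²⟩ = 20.040 / 1.9700.
⟨p²⟩ = 10.172.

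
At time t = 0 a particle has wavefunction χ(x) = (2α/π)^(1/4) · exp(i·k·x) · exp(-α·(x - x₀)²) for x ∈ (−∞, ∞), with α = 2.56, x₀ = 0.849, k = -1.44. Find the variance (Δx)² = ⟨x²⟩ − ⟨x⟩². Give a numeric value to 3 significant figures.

0.0977

Compute ⟨x⟩ and ⟨x²⟩ separately, then (Δx)² = ⟨x²⟩ − ⟨x⟩².
Gaussian moments (u = x − x₀): ∫u^(2j)·e^(−2αu²) du = (2j−1)!!/(4α)^j · √(π/(2α)), odd powers integrate to 0; here √(π/(2α)) = 0.78332.
⟨x⟩ = 0.84900 and ⟨x²⟩ = 0.81846.
(Δx)² = 0.81846 − (0.84900)² = 0.097656.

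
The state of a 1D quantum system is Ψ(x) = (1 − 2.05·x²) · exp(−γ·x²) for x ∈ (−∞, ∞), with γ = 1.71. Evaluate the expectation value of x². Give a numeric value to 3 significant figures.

0.120

⟨x²⟩ = ∫ x²·|Ψ|² dx / ∫|Ψ|² dx (integrals over the domain).
Expand each integrand as polynomial × e^(−2γx²) and use ∫x^(2j)·e^(−2γx²) dx = (2j−1)!!/(4γ)^j · √(π/(2γ)), odd powers → 0; here √(π/(2γ)) = 0.95843.
State is unnormalized: ∫|Ψ|² dx = 0.64221, and ∫Ψ*·x²·Ψ dx = 0.076944, so ⟨x²⟩ = 0.076944 / 0.64221.
⟨x²⟩ = 0.11981.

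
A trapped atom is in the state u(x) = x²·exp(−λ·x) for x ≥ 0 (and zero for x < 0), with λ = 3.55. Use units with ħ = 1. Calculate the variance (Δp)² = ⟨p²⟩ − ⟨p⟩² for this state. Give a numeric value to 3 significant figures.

4.20

Compute ⟨p⟩ and ⟨p²⟩ separately; (Δp)² = ⟨p²⟩ − ⟨p⟩².
Differentiate x²·exp(−λ·x) with the product rule; every integrand then reduces to terms xʲ·e^(−2λx) on [0, ∞), with ∫₀^∞ xʲ·e^(−2λx) dx = j!/(2λ)^(j+1).
Normalization: ∫|u|² dx = 0.0013302.
⟨p⟩ = 0.0000 and ⟨p²⟩ = 4.2008.
(Δp)² = 4.2008 − (0.0000)² = 4.2008.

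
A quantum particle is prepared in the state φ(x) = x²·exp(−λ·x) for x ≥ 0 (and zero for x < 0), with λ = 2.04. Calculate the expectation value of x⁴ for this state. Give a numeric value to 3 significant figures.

⟨x⁴⟩ = ∫ x⁴·|φ|² dx / ∫|φ|² dx (integrals over the domain).
Every integrand reduces to terms xʲ·e^(−2λx) on [0, ∞); use ∫₀^∞ xʲ·e^(−2λx) dx = j!/(2λ)^(j+1).
State is unnormalized: ∫|φ|² dx = 0.021228, and ∫φ*·x⁴·φ dx = 0.12870, so ⟨x⁴⟩ = 0.12870 / 0.021228.
⟨x⁴⟩ = 6.0627.

6.06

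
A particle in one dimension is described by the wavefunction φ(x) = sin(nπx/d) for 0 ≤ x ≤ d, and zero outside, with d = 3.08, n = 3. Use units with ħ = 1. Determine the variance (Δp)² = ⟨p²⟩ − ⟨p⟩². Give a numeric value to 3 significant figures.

9.36

Compute ⟨p⟩ and ⟨p²⟩ separately; (Δp)² = ⟨p²⟩ − ⟨p⟩².
d/dx sin(nπx/d) = (nπ/d)·cos(nπx/d) and d²/dx² sin(nπx/d) = −(nπ/d)²·sin(nπx/d); on 0 ≤ x ≤ d, ∫sin²(nπx/d) dx = d/2 and ∫sin(nπx/d)·cos(nπx/d) dx = 0.
Normalization: ∫|φ|² dx = 1.5400.
⟨p⟩ = 0.0000 and ⟨p²⟩ = 9.3636.
(Δp)² = 9.3636 − (0.0000)² = 9.3636.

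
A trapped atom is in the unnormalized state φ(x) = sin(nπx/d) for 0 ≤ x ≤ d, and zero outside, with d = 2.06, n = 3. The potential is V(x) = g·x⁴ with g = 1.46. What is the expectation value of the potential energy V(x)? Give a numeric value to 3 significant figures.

⟨V⟩ = ∫ V(x)·|φ|² dx / ∫|φ|² dx.
With sin²θ = (1 − cos2θ)/2 on 0 ≤ x ≤ d: ∫sin²(nπx/d) dx = d/2, ∫x·sin²(nπx/d) dx = d²/4, ∫x²·sin²(nπx/d) dx = d³·(1/6 − 1/(4n²π²)); higher powers xᵏ the same way, integrating xᵏ·cos(2nπx/d) by parts.
State is unnormalized: ∫|φ|² dx = 1.0300, and ∫φ*·V(x)·φ dx = 5.1164, so ⟨V⟩ = 5.1164 / 1.0300.
⟨V⟩ = 4.9674.

4.97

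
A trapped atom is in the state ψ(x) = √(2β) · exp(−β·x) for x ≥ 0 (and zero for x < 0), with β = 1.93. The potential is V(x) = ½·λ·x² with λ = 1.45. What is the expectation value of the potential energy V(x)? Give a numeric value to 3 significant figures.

0.0973

⟨V⟩ = ∫ V(x)·|ψ|² dx.
Every integrand reduces to terms xʲ·e^(−2βx) on [0, ∞); use ∫₀^∞ xʲ·e^(−2βx) dx = j!/(2β)^(j+1).
⟨V⟩ = 0.097318.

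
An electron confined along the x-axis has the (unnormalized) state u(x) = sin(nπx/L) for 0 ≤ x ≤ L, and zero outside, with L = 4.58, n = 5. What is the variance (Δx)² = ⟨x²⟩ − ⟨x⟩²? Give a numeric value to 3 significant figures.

1.71

Compute ⟨x⟩ and ⟨x²⟩ separately, then (Δx)² = ⟨x²⟩ − ⟨x⟩².
With sin²θ = (1 − cos2θ)/2 on 0 ≤ x ≤ L: ∫sin²(nπx/L) dx = L/2, ∫x·sin²(nπx/L) dx = L²/4, ∫x²·sin²(nπx/L) dx = L³·(1/6 − 1/(4n²π²)); higher powers xᵏ the same way, integrating xᵏ·cos(2nπx/L) by parts.
Normalization: ∫|u|² dx = 2.2900.
⟨x⟩ = 2.2900 and ⟨x²⟩ = 6.9496.
(Δx)² = 6.9496 − (2.2900)² = 1.7055.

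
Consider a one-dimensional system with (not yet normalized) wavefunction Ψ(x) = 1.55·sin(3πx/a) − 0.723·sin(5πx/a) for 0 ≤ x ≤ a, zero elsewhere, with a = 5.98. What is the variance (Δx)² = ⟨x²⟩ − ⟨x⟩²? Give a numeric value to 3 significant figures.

1.50

Compute ⟨x⟩ and ⟨x²⟩ separately, then (Δx)² = ⟨x²⟩ − ⟨x⟩².
On 0 ≤ x ≤ a (j ≠ l): ∫sin²(jπx/a) dx = a/2, ∫sin(jπx/a)·sin(lπx/a) dx = 0; diagonal moments ∫x·sin²(jπx/a) dx = a²/4, ∫x²·sin²(jπx/a) dx = a³·(1/6 − 1/(4j²π²)); cross terms ∫x·sin(jπx/a)·sin(lπx/a) dx = 0 for j + l even and −4jla²/(π²(j² − l²)²) for j + l odd, ∫x²·sin(jπx/a)·sin(lπx/a) dx = (−1)^(j+l)·4jla³/(π²(j² − l²)²); higher powers the same way via product-to-sum and parts.
Normalization: ∫|Ψ|² dx = 8.7464.
⟨x⟩ = 2.9900 and ⟨x²⟩ = 10.441.
(Δx)² = 10.441 − (2.9900)² = 1.5004.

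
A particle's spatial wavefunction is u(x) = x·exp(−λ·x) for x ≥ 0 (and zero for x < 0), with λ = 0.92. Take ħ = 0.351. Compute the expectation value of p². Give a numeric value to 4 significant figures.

p² u = −ħ² d²u/dx²; ⟨p²⟩ = −ħ² ∫ u*·u'' dx / ∫|u|² dx.
Differentiate x·exp(−λ·x) with the product rule; every integrand then reduces to terms xʲ·e^(−2λx) on [0, ∞), with ∫₀^∞ xʲ·e^(−2λx) dx = j!/(2λ)^(j+1).
State is unnormalized: ∫|u|² dx = 0.32105, and ∫u*·(−ħ² u'') dx = 0.033479, so ⟨p²⟩ = 0.033479 / 0.32105.
⟨p²⟩ = 0.10428.

0.1043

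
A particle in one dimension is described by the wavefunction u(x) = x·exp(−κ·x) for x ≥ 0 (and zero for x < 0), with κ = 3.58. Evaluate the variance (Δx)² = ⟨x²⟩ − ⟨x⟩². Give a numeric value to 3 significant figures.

Compute ⟨x⟩ and ⟨x²⟩ separately, then (Δx)² = ⟨x²⟩ − ⟨x⟩².
Every integrand reduces to terms xʲ·e^(−2κx) on [0, ∞); use ∫₀^∞ xʲ·e^(−2κx) dx = j!/(2κ)^(j+1).
Normalization: ∫|u|² dx = 0.0054487.
⟨x⟩ = 0.41899 and ⟨x²⟩ = 0.23408.
(Δx)² = 0.23408 − (0.41899)² = 0.058519.

0.0585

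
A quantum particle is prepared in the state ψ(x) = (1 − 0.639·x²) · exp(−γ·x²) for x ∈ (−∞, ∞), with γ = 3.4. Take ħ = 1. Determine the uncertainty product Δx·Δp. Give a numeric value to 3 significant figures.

Δx = √(⟨x²⟩−⟨x⟩²), Δp = √(⟨p²⟩−⟨p⟩²).
Expand each integrand as polynomial × e^(−2γx²) and use ∫x^(2j)·e^(−2γx²) dx = (2j−1)!!/(4γ)^j · √(π/(2γ)), odd powers → 0; here √(π/(2γ)) = 0.67971. Differentiate with the product rule, d/dx e^(−γx²) = −2γx·e^(−γx²).
Normalization: ∫|ψ|² dx = 0.62033.
⟨x⟩ = 0.0000, ⟨x²⟩ = 0.060522 ⇒ Δx = 0.24601.
⟨p⟩ = 0.0000, ⟨p²⟩ = 4.1331 ⇒ Δp = 2.0330.
Δx·Δp = 0.50014.

0.500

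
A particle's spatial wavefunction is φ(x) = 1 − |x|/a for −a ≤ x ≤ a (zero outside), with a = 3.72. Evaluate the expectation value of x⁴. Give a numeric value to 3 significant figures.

5.47

⟨x⁴⟩ = ∫ x⁴·|φ|² dx / ∫|φ|² dx (integrals over the domain).
φ is even, so ∫ over [−a, a] = 2∫₀ᵃ with φ = 1 − x/a there: ∫₀ᵃ (1 − x/a)² dx = a/3, ∫₀ᵃ x²(1 − x/a)² dx = a³/30, ∫₀ᵃ x⁴(1 − x/a)² dx = a⁵/105.
State is unnormalized: ∫|φ|² dx = 2.4800, and ∫φ*·x⁴·φ dx = 13.569, so ⟨x⁴⟩ = 13.569 / 2.4800.
⟨x⁴⟩ = 5.4715.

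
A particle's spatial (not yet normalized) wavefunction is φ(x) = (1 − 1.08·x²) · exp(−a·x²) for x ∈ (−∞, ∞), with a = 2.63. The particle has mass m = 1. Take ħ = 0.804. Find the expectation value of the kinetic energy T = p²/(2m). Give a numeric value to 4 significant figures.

1.316

T = −(ħ²/2m) d²/dx², so ⟨T⟩ = −(ħ²/2m) ∫ φ*·φ'' dx / ∫|φ|² dx; with m = 1.
Expand each integrand as polynomial × e^(−2ax²) and use ∫x^(2j)·e^(−2ax²) dx = (2j−1)!!/(4a)^j · √(π/(2a)), odd powers → 0; here √(π/(2a)) = 0.77283. Differentiate with the product rule, d/dx e^(−ax²) = −2ax·e^(−ax²).
State is unnormalized: ∫|φ|² dx = 0.63858, and ∫φ*·(−ħ²/2m · φ'') dx = 0.84028, so ⟨T⟩ = 0.84028 / 0.63858.
⟨T⟩ = 1.3159.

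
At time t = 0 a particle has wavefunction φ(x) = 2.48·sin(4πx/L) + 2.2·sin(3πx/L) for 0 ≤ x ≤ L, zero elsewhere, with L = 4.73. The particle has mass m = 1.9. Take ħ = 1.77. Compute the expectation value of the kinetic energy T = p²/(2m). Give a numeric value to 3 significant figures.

4.70

T = −(ħ²/2m) d²/dx², so ⟨T⟩ = −(ħ²/2m) ∫ φ*·φ'' dx / ∫|φ|² dx; with m = 1.9.
d²/dx² sin(jπx/L) = −(jπ/L)²·sin(jπx/L); on 0 ≤ x ≤ L, ∫sin²(jπx/L) dx = L/2 and ∫sin(jπx/L)·sin(lπx/L) dx = 0 for j ≠ l, so only diagonal terms survive in ∫|φ|² and ∫φ·φ″; ∫φ·φ′ dx = [φ²/2] between the walls = 0.
State is unnormalized: ∫|φ|² dx = 25.992, and ∫φ*·(−ħ²/2m · φ'') dx = 122.11, so ⟨T⟩ = 122.11 / 25.992.
⟨T⟩ = 4.6980.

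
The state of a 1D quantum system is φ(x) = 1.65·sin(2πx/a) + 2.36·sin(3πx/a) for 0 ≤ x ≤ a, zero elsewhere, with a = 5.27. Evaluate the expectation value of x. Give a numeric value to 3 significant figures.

⟨x⟩ = ∫ x·|φ|² dx / ∫|φ|² dx (integrals over the domain).
On 0 ≤ x ≤ a (j ≠ l): ∫sin²(jπx/a) dx = a/2, ∫sin(jπx/a)·sin(lπx/a) dx = 0; diagonal moments ∫x·sin²(jπx/a) dx = a²/4, ∫x²·sin²(jπx/a) dx = a³·(1/6 − 1/(4j²π²)); cross terms ∫x·sin(jπx/a)·sin(lπx/a) dx = 0 for j + l even and −4jla²/(π²(j² − l²)²) for j + l odd, ∫x²·sin(jπx/a)·sin(lπx/a) dx = (−1)^(j+l)·4jla³/(π²(j² − l²)²); higher powers the same way via product-to-sum and parts.
State is unnormalized: ∫|φ|² dx = 21.850, and ∫φ*·x·φ dx = 36.535, so ⟨x⟩ = 36.535 / 21.850.
⟨x⟩ = 1.6721.

1.67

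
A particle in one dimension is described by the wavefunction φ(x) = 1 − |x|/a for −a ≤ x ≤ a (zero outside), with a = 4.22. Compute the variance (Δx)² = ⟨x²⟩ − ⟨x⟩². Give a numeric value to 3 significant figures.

Compute ⟨x⟩ and ⟨x²⟩ separately, then (Δx)² = ⟨x²⟩ − ⟨x⟩².
φ is even, so ∫ over [−a, a] = 2∫₀ᵃ with φ = 1 − x/a there: ∫₀ᵃ (1 − x/a)² dx = a/3, ∫₀ᵃ x²(1 − x/a)² dx = a³/30, ∫₀ᵃ x⁴(1 − x/a)² dx = a⁵/105.
Normalization: ∫|φ|² dx = 2.8133.
⟨x⟩ = 0.0000 and ⟨x²⟩ = 1.7808.
(Δx)² = 1.7808 − (0.0000)² = 1.7808.

1.78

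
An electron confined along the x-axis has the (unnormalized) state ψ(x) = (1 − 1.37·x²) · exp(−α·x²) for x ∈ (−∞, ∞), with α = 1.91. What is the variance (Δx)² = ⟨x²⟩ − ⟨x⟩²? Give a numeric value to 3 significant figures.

0.0721

Compute ⟨x⟩ and ⟨x²⟩ separately, then (Δx)² = ⟨x²⟩ − ⟨x⟩².
Expand each integrand as polynomial × e^(−2αx²) and use ∫x^(2j)·e^(−2αx²) dx = (2j−1)!!/(4α)^j · √(π/(2α)), odd powers → 0; here √(π/(2α)) = 0.90687.
Normalization: ∫|ψ|² dx = 0.66911.
⟨x⟩ = 0.0000 and ⟨x²⟩ = 0.072098.
(Δx)² = 0.072098 − (0.0000)² = 0.072098.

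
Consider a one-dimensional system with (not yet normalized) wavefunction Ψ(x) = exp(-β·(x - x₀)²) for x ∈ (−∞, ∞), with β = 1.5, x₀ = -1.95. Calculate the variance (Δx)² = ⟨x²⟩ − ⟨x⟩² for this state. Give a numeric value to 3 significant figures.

Compute ⟨x⟩ and ⟨x²⟩ separately, then (Δx)² = ⟨x²⟩ − ⟨x⟩².
Gaussian moments (u = x − x₀): ∫u^(2j)·e^(−2βu²) du = (2j−1)!!/(4β)^j · √(π/(2β)), odd powers integrate to 0; here √(π/(2β)) = 1.0233.
Normalization: ∫|Ψ|² dx = 1.0233.
⟨x⟩ = -1.9500 and ⟨x²⟩ = 3.9692.
(Δx)² = 3.9692 − (-1.9500)² = 0.16667.

0.167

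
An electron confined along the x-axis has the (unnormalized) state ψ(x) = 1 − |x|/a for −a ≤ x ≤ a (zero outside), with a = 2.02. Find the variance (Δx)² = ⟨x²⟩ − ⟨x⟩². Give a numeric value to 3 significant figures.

Compute ⟨x⟩ and ⟨x²⟩ separately, then (Δx)² = ⟨x²⟩ − ⟨x⟩².
ψ is even, so ∫ over [−a, a] = 2∫₀ᵃ with ψ = 1 − x/a there: ∫₀ᵃ (1 − x/a)² dx = a/3, ∫₀ᵃ x²(1 − x/a)² dx = a³/30, ∫₀ᵃ x⁴(1 − x/a)² dx = a⁵/105.
Normalization: ∫|ψ|² dx = 1.3467.
⟨x⟩ = 0.0000 and ⟨x²⟩ = 0.40804.
(Δx)² = 0.40804 − (0.0000)² = 0.40804.

0.408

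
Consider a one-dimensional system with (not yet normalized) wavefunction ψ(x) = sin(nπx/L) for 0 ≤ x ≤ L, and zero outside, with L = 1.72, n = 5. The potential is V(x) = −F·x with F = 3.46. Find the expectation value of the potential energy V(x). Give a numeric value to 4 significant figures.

⟨V⟩ = ∫ V(x)·|ψ|² dx / ∫|ψ|² dx.
With sin²θ = (1 − cos2θ)/2 on 0 ≤ x ≤ L: ∫sin²(nπx/L) dx = L/2, ∫x·sin²(nπx/L) dx = L²/4, ∫x²·sin²(nπx/L) dx = L³·(1/6 − 1/(4n²π²)); higher powers xᵏ the same way, integrating xᵏ·cos(2nπx/L) by parts.
State is unnormalized: ∫|ψ|² dx = 0.86000, and ∫ψ*·V(x)·ψ dx = -2.5590, so ⟨V⟩ = -2.5590 / 0.86000.
⟨V⟩ = -2.9756.

-2.976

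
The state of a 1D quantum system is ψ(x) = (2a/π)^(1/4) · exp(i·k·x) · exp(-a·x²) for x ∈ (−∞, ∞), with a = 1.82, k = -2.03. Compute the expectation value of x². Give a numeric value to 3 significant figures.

0.137

⟨x²⟩ = ∫ x²·|ψ|² dx (integrals over the domain).
Gaussian moments: ∫x^(2j)·e^(−2ax²) dx = (2j−1)!!/(4a)^j · √(π/(2a)), odd powers integrate to 0; here √(π/(2a)) = 0.92902.
⟨x²⟩ = 0.13736.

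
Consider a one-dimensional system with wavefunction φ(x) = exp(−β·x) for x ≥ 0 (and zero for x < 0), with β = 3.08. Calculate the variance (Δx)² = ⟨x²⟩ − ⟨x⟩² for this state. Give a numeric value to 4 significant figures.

Compute ⟨x⟩ and ⟨x²⟩ separately, then (Δx)² = ⟨x²⟩ − ⟨x⟩².
Every integrand reduces to terms xʲ·e^(−2βx) on [0, ∞); use ∫₀^∞ xʲ·e^(−2βx) dx = j!/(2β)^(j+1).
Normalization: ∫|φ|² dx = 0.16234.
⟨x⟩ = 0.16234 and ⟨x²⟩ = 0.052707.
(Δx)² = 0.052707 − (0.16234)² = 0.026354.

0.02635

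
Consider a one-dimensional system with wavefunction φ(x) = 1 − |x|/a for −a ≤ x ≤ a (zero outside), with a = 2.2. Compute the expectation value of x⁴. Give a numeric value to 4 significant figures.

⟨x⁴⟩ = ∫ x⁴·|φ|² dx / ∫|φ|² dx (integrals over the domain).
φ is even, so ∫ over [−a, a] = 2∫₀ᵃ with φ = 1 − x/a there: ∫₀ᵃ (1 − x/a)² dx = a/3, ∫₀ᵃ x²(1 − x/a)² dx = a³/30, ∫₀ᵃ x⁴(1 − x/a)² dx = a⁵/105.
State is unnormalized: ∫|φ|² dx = 1.4667, and ∫φ*·x⁴·φ dx = 0.98164, so ⟨x⁴⟩ = 0.98164 / 1.4667.
⟨x⁴⟩ = 0.66930.

0.6693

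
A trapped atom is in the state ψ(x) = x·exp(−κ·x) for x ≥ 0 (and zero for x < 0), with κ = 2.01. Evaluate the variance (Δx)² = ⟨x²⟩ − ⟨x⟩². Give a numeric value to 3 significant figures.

0.186

Compute ⟨x⟩ and ⟨x²⟩ separately, then (Δx)² = ⟨x²⟩ − ⟨x⟩².
Every integrand reduces to terms xʲ·e^(−2κx) on [0, ∞); use ∫₀^∞ xʲ·e^(−2κx) dx = j!/(2κ)^(j+1).
Normalization: ∫|ψ|² dx = 0.030786.
⟨x⟩ = 0.74627 and ⟨x²⟩ = 0.74256.
(Δx)² = 0.74256 − (0.74627)² = 0.18564.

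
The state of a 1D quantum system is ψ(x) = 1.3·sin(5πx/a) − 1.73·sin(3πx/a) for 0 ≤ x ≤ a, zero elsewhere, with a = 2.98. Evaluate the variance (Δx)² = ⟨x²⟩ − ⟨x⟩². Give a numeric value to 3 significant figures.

0.296

Compute ⟨x⟩ and ⟨x²⟩ separately, then (Δx)² = ⟨x²⟩ − ⟨x⟩².
On 0 ≤ x ≤ a (j ≠ l): ∫sin²(jπx/a) dx = a/2, ∫sin(jπx/a)·sin(lπx/a) dx = 0; diagonal moments ∫x·sin²(jπx/a) dx = a²/4, ∫x²·sin²(jπx/a) dx = a³·(1/6 − 1/(4j²π²)); cross terms ∫x·sin(jπx/a)·sin(lπx/a) dx = 0 for j + l even and −4jla²/(π²(j² − l²)²) for j + l odd, ∫x²·sin(jπx/a)·sin(lπx/a) dx = (−1)^(j+l)·4jla³/(π²(j² − l²)²); higher powers the same way via product-to-sum and parts.
Normalization: ∫|ψ|² dx = 6.9775.
⟨x⟩ = 1.4900 and ⟨x²⟩ = 2.5166.
(Δx)² = 2.5166 − (1.4900)² = 0.29648.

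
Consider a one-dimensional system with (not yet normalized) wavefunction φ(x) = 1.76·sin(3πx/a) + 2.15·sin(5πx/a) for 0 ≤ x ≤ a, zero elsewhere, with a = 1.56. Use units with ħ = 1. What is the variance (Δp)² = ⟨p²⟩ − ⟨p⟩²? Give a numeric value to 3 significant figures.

Compute ⟨p⟩ and ⟨p²⟩ separately; (Δp)² = ⟨p²⟩ − ⟨p⟩².
d²/dx² sin(jπx/a) = −(jπ/a)²·sin(jπx/a); on 0 ≤ x ≤ a, ∫sin²(jπx/a) dx = a/2 and ∫sin(jπx/a)·sin(lπx/a) dx = 0 for j ≠ l, so only diagonal terms survive in ∫|φ|² and ∫φ·φ″; ∫φ·φ′ dx = [φ²/2] between the walls = 0.
Normalization: ∫|φ|² dx = 6.0217.
⟨p⟩ = 0.0000 and ⟨p²⟩ = 75.353.
(Δp)² = 75.353 − (0.0000)² = 75.353.

75.4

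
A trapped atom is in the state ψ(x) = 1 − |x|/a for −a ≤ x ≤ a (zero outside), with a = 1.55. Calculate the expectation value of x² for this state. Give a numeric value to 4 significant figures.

⟨x²⟩ = ∫ x²·|ψ|² dx / ∫|ψ|² dx (integrals over the domain).
ψ is even, so ∫ over [−a, a] = 2∫₀ᵃ with ψ = 1 − x/a there: ∫₀ᵃ (1 − x/a)² dx = a/3, ∫₀ᵃ x²(1 − x/a)² dx = a³/30, ∫₀ᵃ x⁴(1 − x/a)² dx = a⁵/105.
State is unnormalized: ∫|ψ|² dx = 1.0333, and ∫ψ*·x²·ψ dx = 0.24826, so ⟨x²⟩ = 0.24826 / 1.0333.
⟨x²⟩ = 0.24025.

0.2403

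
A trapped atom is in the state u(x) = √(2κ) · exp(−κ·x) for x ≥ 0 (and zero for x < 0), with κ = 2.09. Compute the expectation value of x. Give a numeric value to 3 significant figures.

0.239

⟨x⟩ = ∫ x·|u|² dx (integrals over the domain).
Every integrand reduces to terms xʲ·e^(−2κx) on [0, ∞); use ∫₀^∞ xʲ·e^(−2κx) dx = j!/(2κ)^(j+1).
⟨x⟩ = 0.23923.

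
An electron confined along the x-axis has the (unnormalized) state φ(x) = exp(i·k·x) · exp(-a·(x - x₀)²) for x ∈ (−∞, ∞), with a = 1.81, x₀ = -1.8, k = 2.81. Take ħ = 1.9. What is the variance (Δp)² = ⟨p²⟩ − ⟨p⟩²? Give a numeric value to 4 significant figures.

6.534

Compute ⟨p⟩ and ⟨p²⟩ separately; (Δp)² = ⟨p²⟩ − ⟨p⟩².
Gaussian moments (u = x − x₀): ∫u^(2j)·e^(−2au²) du = (2j−1)!!/(4a)^j · √(π/(2a)), odd powers integrate to 0; here √(π/(2a)) = 0.93158. Derivatives: φ′ = (ik − 2au)·φ, φ″ = ((ik − 2au)² − 2a)·φ; the odd-in-u pieces drop out.
Normalization: ∫|φ|² dx = 0.93158.
⟨p⟩ = 5.3390 and ⟨p²⟩ = 35.039.
(Δp)² = 35.039 − (5.3390)² = 6.5341.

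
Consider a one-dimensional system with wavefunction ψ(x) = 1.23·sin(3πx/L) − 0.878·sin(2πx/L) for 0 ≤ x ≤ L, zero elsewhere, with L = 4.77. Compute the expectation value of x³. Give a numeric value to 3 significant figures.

43.2

⟨x³⟩ = ∫ x³·|ψ|² dx / ∫|ψ|² dx (integrals over the domain).
On 0 ≤ x ≤ L (j ≠ l): ∫sin²(jπx/L) dx = L/2, ∫sin(jπx/L)·sin(lπx/L) dx = 0; diagonal moments ∫x·sin²(jπx/L) dx = L²/4, ∫x²·sin²(jπx/L) dx = L³·(1/6 − 1/(4j²π²)); cross terms ∫x·sin(jπx/L)·sin(lπx/L) dx = 0 for j + l even and −4jlL²/(π²(j² − l²)²) for j + l odd, ∫x²·sin(jπx/L)·sin(lπx/L) dx = (−1)^(j+l)·4jlL³/(π²(j² − l²)²); higher powers the same way via product-to-sum and parts.
State is unnormalized: ∫|ψ|² dx = 5.4468, and ∫ψ*·x³·ψ dx = 235.07, so ⟨x³⟩ = 235.07 / 5.4468.
⟨x³⟩ = 43.157.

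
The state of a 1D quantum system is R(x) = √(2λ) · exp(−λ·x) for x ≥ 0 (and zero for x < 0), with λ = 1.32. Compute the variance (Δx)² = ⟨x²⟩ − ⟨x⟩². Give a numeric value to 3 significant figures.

Compute ⟨x⟩ and ⟨x²⟩ separately, then (Δx)² = ⟨x²⟩ − ⟨x⟩².
Every integrand reduces to terms xʲ·e^(−2λx) on [0, ∞); use ∫₀^∞ xʲ·e^(−2λx) dx = j!/(2λ)^(j+1).
⟨x⟩ = 0.37879 and ⟨x²⟩ = 0.28696.
(Δx)² = 0.28696 − (0.37879)² = 0.14348.

0.143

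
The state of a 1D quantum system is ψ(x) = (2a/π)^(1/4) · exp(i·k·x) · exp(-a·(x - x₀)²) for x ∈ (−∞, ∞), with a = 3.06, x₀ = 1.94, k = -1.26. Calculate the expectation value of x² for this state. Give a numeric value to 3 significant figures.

3.85

⟨x²⟩ = ∫ x²·|ψ|² dx (integrals over the domain).
Gaussian moments (u = x − x₀): ∫u^(2j)·e^(−2au²) du = (2j−1)!!/(4a)^j · √(π/(2a)), odd powers integrate to 0; here √(π/(2a)) = 0.71647.
⟨x²⟩ = 3.8453.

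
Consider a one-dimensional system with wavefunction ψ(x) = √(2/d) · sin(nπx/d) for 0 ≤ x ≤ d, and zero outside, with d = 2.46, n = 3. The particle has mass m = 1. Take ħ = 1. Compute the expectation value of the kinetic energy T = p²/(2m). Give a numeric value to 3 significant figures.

T = −(ħ²/2m) d²/dx², so ⟨T⟩ = −(ħ²/2m) ∫ ψ*·ψ'' dx; with m = 1.
d/dx sin(nπx/d) = (nπ/d)·cos(nπx/d) and d²/dx² sin(nπx/d) = −(nπ/d)²·sin(nπx/d); on 0 ≤ x ≤ d, ∫sin²(nπx/d) dx = d/2 and ∫sin(nπx/d)·cos(nπx/d) dx = 0.
⟨T⟩ = 7.3391.

7.34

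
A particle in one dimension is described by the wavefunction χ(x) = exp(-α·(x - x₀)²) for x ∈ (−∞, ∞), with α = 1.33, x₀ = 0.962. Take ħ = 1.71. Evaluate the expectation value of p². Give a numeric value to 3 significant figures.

3.89

p² χ = −ħ² d²χ/dx²; ⟨p²⟩ = −ħ² ∫ χ*·χ'' dx / ∫|χ|² dx.
Gaussian moments (u = x − x₀): ∫u^(2j)·e^(−2αu²) du = (2j−1)!!/(4α)^j · √(π/(2α)), odd powers integrate to 0; here √(π/(2α)) = 1.0868. Derivatives: d/dx e^(−αu²) = −2αu·e^(−αu²), d²/dx² e^(−αu²) = (4α²u² − 2α)·e^(−αu²).
State is unnormalized: ∫|χ|² dx = 1.0868, and ∫χ*·(−ħ² χ'') dx = 4.2265, so ⟨p²⟩ = 4.2265 / 1.0868.
⟨p²⟩ = 3.8891.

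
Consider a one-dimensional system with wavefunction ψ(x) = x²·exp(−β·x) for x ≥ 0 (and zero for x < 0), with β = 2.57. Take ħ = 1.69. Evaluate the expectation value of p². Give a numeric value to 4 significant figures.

p² ψ = −ħ² d²ψ/dx²; ⟨p²⟩ = −ħ² ∫ ψ*·ψ'' dx / ∫|ψ|² dx.
Differentiate x²·exp(−β·x) with the product rule; every integrand then reduces to terms xʲ·e^(−2βx) on [0, ∞), with ∫₀^∞ xʲ·e^(−2βx) dx = j!/(2β)^(j+1).
State is unnormalized: ∫|ψ|² dx = 0.0066895, and ∫ψ*·(−ħ² ψ'') dx = 0.042064, so ⟨p²⟩ = 0.042064 / 0.0066895.
⟨p²⟩ = 6.2881.

6.288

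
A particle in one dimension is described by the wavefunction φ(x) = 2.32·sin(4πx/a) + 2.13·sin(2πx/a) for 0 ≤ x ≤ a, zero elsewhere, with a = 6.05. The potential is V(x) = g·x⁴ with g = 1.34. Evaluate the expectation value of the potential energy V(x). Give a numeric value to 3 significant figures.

467.

⟨V⟩ = ∫ V(x)·|φ|² dx / ∫|φ|² dx.
On 0 ≤ x ≤ a (j ≠ l): ∫sin²(jπx/a) dx = a/2, ∫sin(jπx/a)·sin(lπx/a) dx = 0; diagonal moments ∫x·sin²(jπx/a) dx = a²/4, ∫x²·sin²(jπx/a) dx = a³·(1/6 − 1/(4j²π²)); cross terms ∫x·sin(jπx/a)·sin(lπx/a) dx = 0 for j + l even and −4jla²/(π²(j² − l²)²) for j + l odd, ∫x²·sin(jπx/a)·sin(lπx/a) dx = (−1)^(j+l)·4jla³/(π²(j² − l²)²); higher powers the same way via product-to-sum and parts.
State is unnormalized: ∫|φ|² dx = 30.006, and ∫φ*·V(x)·φ dx = 14008., so ⟨V⟩ = 14008. / 30.006.
⟨V⟩ = 466.83.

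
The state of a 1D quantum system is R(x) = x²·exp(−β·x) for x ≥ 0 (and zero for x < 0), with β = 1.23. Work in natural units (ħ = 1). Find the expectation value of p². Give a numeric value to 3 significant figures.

0.504

p² R = −ħ² d²R/dx²; ⟨p²⟩ = −ħ² ∫ R*·R'' dx / ∫|R|² dx.
Differentiate x²·exp(−β·x) with the product rule; every integrand then reduces to terms xʲ·e^(−2βx) on [0, ∞), with ∫₀^∞ xʲ·e^(−2βx) dx = j!/(2β)^(j+1).
State is unnormalized: ∫|R|² dx = 0.26640, and ∫R*·(−ħ² R'') dx = 0.13435, so ⟨p²⟩ = 0.13435 / 0.26640.
⟨p²⟩ = 0.50430.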